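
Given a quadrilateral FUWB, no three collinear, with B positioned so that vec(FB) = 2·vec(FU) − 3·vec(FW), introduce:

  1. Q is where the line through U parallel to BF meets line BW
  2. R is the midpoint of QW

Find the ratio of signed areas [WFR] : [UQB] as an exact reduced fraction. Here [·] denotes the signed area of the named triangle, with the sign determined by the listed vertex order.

[WFR]:[UQB] = -1/6

Set F = (0, 0), U = (1, 0), W = (0, 1), B = (2, -3); any affine frame gives the same invariant.
1. Q is where the line through U parallel to BF meets line BW ⇒ Q = (-1, 3)
2. R is the midpoint of QW ⇒ R = (-1/2, 2)
2·[WFR] = -1/2, 2·[UQB] = 3
[WFR]:[UQB] = -1/2:3 = -1/6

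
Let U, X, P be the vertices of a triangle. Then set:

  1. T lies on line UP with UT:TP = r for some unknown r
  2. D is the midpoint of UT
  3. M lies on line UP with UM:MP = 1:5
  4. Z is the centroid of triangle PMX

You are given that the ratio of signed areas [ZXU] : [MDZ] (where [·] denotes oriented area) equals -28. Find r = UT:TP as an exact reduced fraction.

Work in coordinates with U = (0, 0), X = (1, 0), P = (0, 1).
1. With UT:TP = r, write λ = r/(r+1) so T = U + λ·(P−U); T is affine-linear in λ
2. D is the midpoint of UT ⇒ D is an affine combination of earlier points and hence also affine-linear in λ
3. M lies on line UP with UM:MP = 1:5 ⇒ M = (0, 1/6)
4. Z is the centroid of triangle PMX ⇒ Z = (1/3, 7/18)
Every point depending on T is an affine combination of T and λ-independent points, so each such coordinate is linear in λ; the λ² term in each signed area is a multiple of (P−U)×(P−U) = 0, so 2·[ZXU] and 2·[MDZ] are each linear in λ. Evaluating at λ=0 and λ=1:
  2·[ZXU] = -7/18,   2·[MDZ] = -1/6·λ + 1/18
So [ZXU]:[MDZ] = (-7/18) / (-1/6·λ + 1/18). Setting this equal to -28:
  -7/18 = -28·(-1/6·λ + 1/18)  ⇒  λ = 1/4
Then r = λ/(1−λ) = (1/4)/(3/4) = 1/3. Check: with r = 1/3, T = (0, 1/4) and [ZXU]:[MDZ] = -28 as required.

r = 1/3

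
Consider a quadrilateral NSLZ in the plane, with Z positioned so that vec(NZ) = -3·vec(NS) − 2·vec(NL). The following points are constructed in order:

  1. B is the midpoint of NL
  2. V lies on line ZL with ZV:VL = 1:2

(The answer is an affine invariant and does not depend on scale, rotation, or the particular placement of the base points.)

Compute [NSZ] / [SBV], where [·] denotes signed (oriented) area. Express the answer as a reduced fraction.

Set N = (0, 0), S = (1, 0), L = (0, 1), Z = (-3, -2); any affine frame gives the same invariant.
1. B is the midpoint of NL ⇒ B = (0, 1/2)
2. V lies on line ZL with ZV:VL = 1:2 ⇒ V = (-2, -1)
2·[NSZ] = -2, 2·[SBV] = 5/2
[NSZ]:[SBV] = -2:5/2 = -4/5

[NSZ]:[SBV] = -4/5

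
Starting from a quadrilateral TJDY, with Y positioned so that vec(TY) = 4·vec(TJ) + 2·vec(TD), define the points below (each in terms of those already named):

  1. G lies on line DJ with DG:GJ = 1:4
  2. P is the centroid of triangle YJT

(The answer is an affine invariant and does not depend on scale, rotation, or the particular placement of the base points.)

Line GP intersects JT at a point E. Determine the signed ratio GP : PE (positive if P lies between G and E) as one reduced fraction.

Choose coordinates T = (0, 0), J = (1, 0), D = (0, 1), Y = (4, 2).
1. G lies on line DJ with DG:GJ = 1:4 ⇒ G = (1/5, 4/5)
2. P is the centroid of triangle YJT ⇒ P = (5/3, 2/3)
line GP meets JT at E = (9, 0)
P = G + t·(E−G) with t = 1/6, so GP:PE = 1/6:5/6

GP:PE = 1/5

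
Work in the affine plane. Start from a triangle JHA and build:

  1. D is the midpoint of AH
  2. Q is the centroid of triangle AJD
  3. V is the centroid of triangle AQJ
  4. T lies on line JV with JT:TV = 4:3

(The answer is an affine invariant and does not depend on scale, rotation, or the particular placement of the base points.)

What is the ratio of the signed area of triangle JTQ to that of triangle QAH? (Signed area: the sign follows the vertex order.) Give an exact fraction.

Choose coordinates J = (0, 0), H = (1, 0), A = (0, 1).
1. D is the midpoint of AH ⇒ D = (1/2, 1/2)
2. Q is the centroid of triangle AJD ⇒ Q = (1/6, 1/2)
3. V is the centroid of triangle AQJ ⇒ V = (1/18, 1/2)
4. T lies on line JV with JT:TV = 4:3 ⇒ T = (2/63, 2/7)
2·[JTQ] = -2/63, 2·[QAH] = -1/3
[JTQ]:[QAH] = -2/63:-1/3 = 2/21

[JTQ]:[QAH] = 2/21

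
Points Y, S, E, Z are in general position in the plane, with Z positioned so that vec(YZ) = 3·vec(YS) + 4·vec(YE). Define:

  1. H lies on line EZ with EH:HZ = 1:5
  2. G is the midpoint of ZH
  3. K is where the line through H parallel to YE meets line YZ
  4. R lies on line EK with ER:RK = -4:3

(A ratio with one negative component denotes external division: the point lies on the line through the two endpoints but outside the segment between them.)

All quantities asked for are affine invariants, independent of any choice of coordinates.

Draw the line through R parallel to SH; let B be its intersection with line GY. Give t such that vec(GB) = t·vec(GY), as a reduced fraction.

Assign Y = (0, 0), S = (1, 0), E = (0, 1), Z = (3, 4) — the answer is frame-independent, so this choice is without loss of generality.
1. H lies on line EZ with EH:HZ = 1:5 ⇒ H = (1/2, 3/2)
2. G is the midpoint of ZH ⇒ G = (7/4, 11/4)
3. K is where the line through H parallel to YE meets line YZ ⇒ K = (1/2, 2/3)
4. R lies on line EK with ER:RK = -4:3 ⇒ R = (2, -1/3)
through R parallel to SH: direction (-1/2, 3/2); meets GY at B = (119/96, 187/96)
B = G + t·(Y−G) with t = 7/24

t = 7/24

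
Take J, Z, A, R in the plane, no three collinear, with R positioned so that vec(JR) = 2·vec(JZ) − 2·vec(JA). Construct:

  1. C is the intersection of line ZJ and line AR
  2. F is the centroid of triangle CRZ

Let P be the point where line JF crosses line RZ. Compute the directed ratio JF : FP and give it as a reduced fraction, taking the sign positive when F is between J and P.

Set J = (0, 0), Z = (1, 0), A = (0, 1), R = (2, -2); any affine frame gives the same invariant.
1. C is the intersection of line ZJ and line AR ⇒ C = (2/3, 0)
2. F is the centroid of triangle CRZ ⇒ F = (11/9, -2/3)
line JF meets RZ at P = (11/8, -3/4)
F = J + t·(P−J) with t = 8/9, so JF:FP = 8/9:1/9

JF:FP = 8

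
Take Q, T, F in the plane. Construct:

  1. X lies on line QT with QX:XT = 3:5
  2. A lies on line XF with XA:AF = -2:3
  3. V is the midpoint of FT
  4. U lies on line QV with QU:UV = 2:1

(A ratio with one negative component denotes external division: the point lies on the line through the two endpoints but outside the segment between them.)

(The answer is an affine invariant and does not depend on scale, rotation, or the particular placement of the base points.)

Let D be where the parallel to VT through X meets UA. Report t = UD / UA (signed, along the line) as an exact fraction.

Choose coordinates Q = (0, 0), T = (1, 0), F = (0, 1).
1. X lies on line QT with QX:XT = 3:5 ⇒ X = (3/8, 0)
2. A lies on line XF with XA:AF = -2:3 ⇒ A = (9/8, -2)
3. V is the midpoint of FT ⇒ V = (1/2, 1/2)
4. U lies on line QV with QU:UV = 2:1 ⇒ U = (1/3, 1/3)
through X parallel to VT: direction (1/2, -1/2); meets UA at D = (143/296, -4/37)
D = U + t·(A−U) with t = 7/37

t = 7/37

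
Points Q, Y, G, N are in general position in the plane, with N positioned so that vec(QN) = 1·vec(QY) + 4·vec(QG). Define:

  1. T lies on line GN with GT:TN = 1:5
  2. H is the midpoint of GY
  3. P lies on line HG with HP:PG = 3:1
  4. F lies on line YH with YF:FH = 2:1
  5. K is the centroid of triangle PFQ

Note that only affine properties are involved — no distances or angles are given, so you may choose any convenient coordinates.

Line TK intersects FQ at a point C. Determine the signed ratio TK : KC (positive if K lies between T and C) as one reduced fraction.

TK:KC = 55/13

Assign Q = (0, 0), Y = (1, 0), G = (0, 1), N = (1, 4) — the answer is frame-independent, so this choice is without loss of generality.
1. T lies on line GN with GT:TN = 1:5 ⇒ T = (1/6, 3/2)
2. H is the midpoint of GY ⇒ H = (1/2, 1/2)
3. P lies on line HG with HP:PG = 3:1 ⇒ P = (1/8, 7/8)
4. F lies on line YH with YF:FH = 2:1 ⇒ F = (2/3, 1/3)
5. K is the centroid of triangle PFQ ⇒ K = (19/72, 29/72)
line TK meets FQ at C = (142/495, 71/495)
K = T + t·(C−T) with t = 55/68, so TK:KC = 55/68:13/68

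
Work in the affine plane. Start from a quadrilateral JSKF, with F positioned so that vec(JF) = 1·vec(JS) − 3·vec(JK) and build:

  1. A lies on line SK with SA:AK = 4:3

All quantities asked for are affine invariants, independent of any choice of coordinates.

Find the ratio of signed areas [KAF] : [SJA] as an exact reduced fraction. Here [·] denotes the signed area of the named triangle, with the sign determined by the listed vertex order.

[KAF]:[SJA] = 9/4

Set J = (0, 0), S = (1, 0), K = (0, 1), F = (1, -3); any affine frame gives the same invariant.
1. A lies on line SK with SA:AK = 4:3 ⇒ A = (3/7, 4/7)
2·[KAF] = -9/7, 2·[SJA] = -4/7
[KAF]:[SJA] = -9/7:-4/7 = 9/4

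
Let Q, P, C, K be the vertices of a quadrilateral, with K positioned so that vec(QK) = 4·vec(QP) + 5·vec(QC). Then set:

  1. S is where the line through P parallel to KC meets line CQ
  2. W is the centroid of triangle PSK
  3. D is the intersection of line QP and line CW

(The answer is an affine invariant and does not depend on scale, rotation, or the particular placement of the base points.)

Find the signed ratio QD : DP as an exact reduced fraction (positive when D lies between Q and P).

QD:DP = -5/6

Assign Q = (0, 0), P = (1, 0), C = (0, 1), K = (4, 5) — the answer is frame-independent, so this choice is without loss of generality.
1. S is where the line through P parallel to KC meets line CQ ⇒ S = (0, -1)
2. W is the centroid of triangle PSK ⇒ W = (5/3, 4/3)
3. D is the intersection of line QP and line CW ⇒ D = (-5, 0)
D = Q + t·(P−Q) with t = -5, so QD:DP = t:(1−t) = -5:6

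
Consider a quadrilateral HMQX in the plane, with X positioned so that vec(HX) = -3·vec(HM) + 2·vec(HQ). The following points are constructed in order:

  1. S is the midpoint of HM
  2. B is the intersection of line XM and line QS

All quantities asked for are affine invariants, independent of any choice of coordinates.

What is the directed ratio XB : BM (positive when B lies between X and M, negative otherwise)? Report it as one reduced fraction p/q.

XB:BM = 5

Choose coordinates H = (0, 0), M = (1, 0), Q = (0, 1), X = (-3, 2).
1. S is the midpoint of HM ⇒ S = (1/2, 0)
2. B is the intersection of line XM and line QS ⇒ B = (1/3, 1/3)
B = X + t·(M−X) with t = 5/6, so XB:BM = t:(1−t) = 5/6:1/6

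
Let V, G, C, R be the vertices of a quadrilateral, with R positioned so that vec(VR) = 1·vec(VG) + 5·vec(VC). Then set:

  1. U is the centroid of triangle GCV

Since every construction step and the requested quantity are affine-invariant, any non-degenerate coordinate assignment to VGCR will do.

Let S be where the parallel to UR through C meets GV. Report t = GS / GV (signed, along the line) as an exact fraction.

Choose coordinates V = (0, 0), G = (1, 0), C = (0, 1), R = (1, 5).
1. U is the centroid of triangle GCV ⇒ U = (1/3, 1/3)
through C parallel to UR: direction (2/3, 14/3); meets GV at S = (-1/7, 0)
S = G + t·(V−G) with t = 8/7

t = 8/7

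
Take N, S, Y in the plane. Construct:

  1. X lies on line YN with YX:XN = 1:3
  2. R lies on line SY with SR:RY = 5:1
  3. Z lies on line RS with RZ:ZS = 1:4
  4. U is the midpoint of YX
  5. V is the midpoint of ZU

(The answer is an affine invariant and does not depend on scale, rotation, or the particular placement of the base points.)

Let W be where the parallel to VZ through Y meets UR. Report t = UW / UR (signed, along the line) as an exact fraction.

Work in coordinates with N = (0, 0), S = (1, 0), Y = (0, 1).
1. X lies on line YN with YX:XN = 1:3 ⇒ X = (0, 3/4)
2. R lies on line SY with SR:RY = 5:1 ⇒ R = (1/6, 5/6)
3. Z lies on line RS with RZ:ZS = 1:4 ⇒ Z = (1/3, 2/3)
4. U is the midpoint of YX ⇒ U = (0, 7/8)
5. V is the midpoint of ZU ⇒ V = (1/6, 37/48)
through Y parallel to VZ: direction (1/6, -5/48); meets UR at W = (1/3, 19/24)
W = U + t·(R−U) with t = 2

t = 2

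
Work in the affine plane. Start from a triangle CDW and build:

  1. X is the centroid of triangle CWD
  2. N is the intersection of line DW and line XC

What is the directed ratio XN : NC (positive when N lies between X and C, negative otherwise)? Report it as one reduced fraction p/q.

XN:NC = -1/3

Choose coordinates C = (0, 0), D = (1, 0), W = (0, 1).
1. X is the centroid of triangle CWD ⇒ X = (1/3, 1/3)
2. N is the intersection of line DW and line XC ⇒ N = (1/2, 1/2)
N = X + t·(C−X) with t = -1/2, so XN:NC = t:(1−t) = -1/2:3/2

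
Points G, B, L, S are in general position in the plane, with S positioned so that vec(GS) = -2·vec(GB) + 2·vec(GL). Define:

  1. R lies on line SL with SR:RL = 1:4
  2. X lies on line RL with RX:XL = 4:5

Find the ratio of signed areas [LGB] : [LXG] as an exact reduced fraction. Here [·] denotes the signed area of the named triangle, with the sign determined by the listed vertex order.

[LGB]:[LXG] = 9/8

Work in coordinates with G = (0, 0), B = (1, 0), L = (0, 1), S = (-2, 2).
1. R lies on line SL with SR:RL = 1:4 ⇒ R = (-8/5, 9/5)
2. X lies on line RL with RX:XL = 4:5 ⇒ X = (-8/9, 13/9)
2·[LGB] = 1, 2·[LXG] = 8/9
[LGB]:[LXG] = 1:8/9 = 9/8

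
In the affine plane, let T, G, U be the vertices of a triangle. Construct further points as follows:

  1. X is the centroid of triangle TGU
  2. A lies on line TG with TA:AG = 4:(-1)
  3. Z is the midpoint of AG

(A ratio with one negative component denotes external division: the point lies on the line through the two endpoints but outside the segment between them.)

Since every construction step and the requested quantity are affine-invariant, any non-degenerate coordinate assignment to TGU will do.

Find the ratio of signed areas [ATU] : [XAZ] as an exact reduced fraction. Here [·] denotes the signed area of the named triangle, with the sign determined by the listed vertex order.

[ATU]:[XAZ] = 24

Work in coordinates with T = (0, 0), G = (1, 0), U = (0, 1).
1. X is the centroid of triangle TGU ⇒ X = (1/3, 1/3)
2. A lies on line TG with TA:AG = 4:(-1) ⇒ A = (4/3, 0)
3. Z is the midpoint of AG ⇒ Z = (7/6, 0)
2·[ATU] = -4/3, 2·[XAZ] = -1/18
[ATU]:[XAZ] = -4/3:-1/18 = 24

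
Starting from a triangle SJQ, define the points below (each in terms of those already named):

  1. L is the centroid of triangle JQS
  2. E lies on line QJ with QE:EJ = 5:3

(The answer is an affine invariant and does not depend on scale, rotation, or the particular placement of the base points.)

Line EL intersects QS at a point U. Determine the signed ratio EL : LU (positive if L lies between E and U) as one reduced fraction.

Assign S = (0, 0), J = (1, 0), Q = (0, 1) — the answer is frame-independent, so this choice is without loss of generality.
1. L is the centroid of triangle JQS ⇒ L = (1/3, 1/3)
2. E lies on line QJ with QE:EJ = 5:3 ⇒ E = (5/8, 3/8)
line EL meets QS at U = (0, 2/7)
L = E + t·(U−E) with t = 7/15, so EL:LU = 7/15:8/15

EL:LU = 7/8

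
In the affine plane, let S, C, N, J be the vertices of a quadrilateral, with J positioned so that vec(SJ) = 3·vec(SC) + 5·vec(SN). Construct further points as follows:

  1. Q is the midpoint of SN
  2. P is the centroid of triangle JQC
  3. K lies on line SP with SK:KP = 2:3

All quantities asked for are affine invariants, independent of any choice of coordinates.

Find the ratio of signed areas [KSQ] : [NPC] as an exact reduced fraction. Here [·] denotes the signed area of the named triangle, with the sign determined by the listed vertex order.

[KSQ]:[NPC] = 8/65

Set S = (0, 0), C = (1, 0), N = (0, 1), J = (3, 5); any affine frame gives the same invariant.
1. Q is the midpoint of SN ⇒ Q = (0, 1/2)
2. P is the centroid of triangle JQC ⇒ P = (4/3, 11/6)
3. K lies on line SP with SK:KP = 2:3 ⇒ K = (8/15, 11/15)
2·[KSQ] = -4/15, 2·[NPC] = -13/6
[KSQ]:[NPC] = -4/15:-13/6 = 8/65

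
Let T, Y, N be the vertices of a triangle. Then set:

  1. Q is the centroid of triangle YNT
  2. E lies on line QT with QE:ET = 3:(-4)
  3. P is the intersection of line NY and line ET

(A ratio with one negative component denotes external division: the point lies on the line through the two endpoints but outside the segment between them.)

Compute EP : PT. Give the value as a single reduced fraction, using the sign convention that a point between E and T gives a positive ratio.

EP:PT = 5/3

Work in coordinates with T = (0, 0), Y = (1, 0), N = (0, 1).
1. Q is the centroid of triangle YNT ⇒ Q = (1/3, 1/3)
2. E lies on line QT with QE:ET = 3:(-4) ⇒ E = (4/3, 4/3)
3. P is the intersection of line NY and line ET ⇒ P = (1/2, 1/2)
P = E + t·(T−E) with t = 5/8, so EP:PT = t:(1−t) = 5/8:3/8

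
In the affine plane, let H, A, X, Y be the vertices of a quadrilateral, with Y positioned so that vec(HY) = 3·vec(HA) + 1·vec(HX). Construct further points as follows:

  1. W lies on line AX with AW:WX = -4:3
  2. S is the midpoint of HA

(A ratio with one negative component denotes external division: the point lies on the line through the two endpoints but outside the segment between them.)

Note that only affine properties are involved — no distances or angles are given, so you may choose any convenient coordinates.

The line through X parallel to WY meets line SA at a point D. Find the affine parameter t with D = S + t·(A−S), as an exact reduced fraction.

Set H = (0, 0), A = (1, 0), X = (0, 1), Y = (3, 1); any affine frame gives the same invariant.
1. W lies on line AX with AW:WX = -4:3 ⇒ W = (-3, 4)
2. S is the midpoint of HA ⇒ S = (1/2, 0)
through X parallel to WY: direction (6, -3); meets SA at D = (2, 0)
D = S + t·(A−S) with t = 3

t = 3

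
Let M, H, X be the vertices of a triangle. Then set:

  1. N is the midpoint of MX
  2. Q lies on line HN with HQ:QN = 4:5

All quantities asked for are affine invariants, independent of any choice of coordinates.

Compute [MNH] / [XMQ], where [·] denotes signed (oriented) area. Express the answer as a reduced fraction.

Set M = (0, 0), H = (1, 0), X = (0, 1); any affine frame gives the same invariant.
1. N is the midpoint of MX ⇒ N = (0, 1/2)
2. Q lies on line HN with HQ:QN = 4:5 ⇒ Q = (5/9, 2/9)
2·[MNH] = -1/2, 2·[XMQ] = 5/9
[MNH]:[XMQ] = -1/2:5/9 = -9/10

[MNH]:[XMQ] = -9/10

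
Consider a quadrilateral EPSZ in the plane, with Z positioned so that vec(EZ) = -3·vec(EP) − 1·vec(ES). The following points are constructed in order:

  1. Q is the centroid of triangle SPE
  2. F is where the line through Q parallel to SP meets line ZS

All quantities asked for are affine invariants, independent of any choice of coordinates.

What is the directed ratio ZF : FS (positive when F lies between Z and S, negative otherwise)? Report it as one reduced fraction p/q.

ZF:FS = 14

Set E = (0, 0), P = (1, 0), S = (0, 1), Z = (-3, -1); any affine frame gives the same invariant.
1. Q is the centroid of triangle SPE ⇒ Q = (1/3, 1/3)
2. F is where the line through Q parallel to SP meets line ZS ⇒ F = (-1/5, 13/15)
F = Z + t·(S−Z) with t = 14/15, so ZF:FS = t:(1−t) = 14/15:1/15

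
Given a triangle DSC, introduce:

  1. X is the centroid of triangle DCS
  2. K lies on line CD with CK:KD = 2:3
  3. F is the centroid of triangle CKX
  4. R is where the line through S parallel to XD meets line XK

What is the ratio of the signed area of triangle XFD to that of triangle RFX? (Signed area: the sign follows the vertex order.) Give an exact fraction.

Work in coordinates with D = (0, 0), S = (1, 0), C = (0, 1).
1. X is the centroid of triangle DCS ⇒ X = (1/3, 1/3)
2. K lies on line CD with CK:KD = 2:3 ⇒ K = (0, 3/5)
3. F is the centroid of triangle CKX ⇒ F = (1/9, 29/45)
4. R is where the line through S parallel to XD meets line XK ⇒ R = (8/9, -1/9)
2·[XFD] = 8/45, 2·[RFX] = 2/27
[XFD]:[RFX] = 8/45:2/27 = 12/5

[XFD]:[RFX] = 12/5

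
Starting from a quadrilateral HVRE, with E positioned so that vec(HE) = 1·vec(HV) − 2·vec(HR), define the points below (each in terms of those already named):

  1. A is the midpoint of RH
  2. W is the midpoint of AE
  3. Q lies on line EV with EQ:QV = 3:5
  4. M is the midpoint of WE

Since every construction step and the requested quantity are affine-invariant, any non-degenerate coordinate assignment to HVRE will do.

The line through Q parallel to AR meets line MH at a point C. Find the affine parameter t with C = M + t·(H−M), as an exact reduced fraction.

t = -1/3

Choose coordinates H = (0, 0), V = (1, 0), R = (0, 1), E = (1, -2).
1. A is the midpoint of RH ⇒ A = (0, 1/2)
2. W is the midpoint of AE ⇒ W = (1/2, -3/4)
3. Q lies on line EV with EQ:QV = 3:5 ⇒ Q = (1, -5/4)
4. M is the midpoint of WE ⇒ M = (3/4, -11/8)
through Q parallel to AR: direction (0, 1/2); meets MH at C = (1, -11/6)
C = M + t·(H−M) with t = -1/3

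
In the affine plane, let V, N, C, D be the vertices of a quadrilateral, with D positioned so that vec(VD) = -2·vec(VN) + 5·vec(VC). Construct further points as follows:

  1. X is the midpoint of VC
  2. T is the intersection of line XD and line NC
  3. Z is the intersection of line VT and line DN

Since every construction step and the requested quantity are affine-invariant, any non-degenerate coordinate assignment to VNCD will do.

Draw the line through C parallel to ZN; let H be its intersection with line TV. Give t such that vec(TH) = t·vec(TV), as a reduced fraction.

Choose coordinates V = (0, 0), N = (1, 0), C = (0, 1), D = (-2, 5).
1. X is the midpoint of VC ⇒ X = (0, 1/2)
2. T is the intersection of line XD and line NC ⇒ T = (-2/5, 7/5)
3. Z is the intersection of line VT and line DN ⇒ Z = (-10/11, 35/11)
through C parallel to ZN: direction (21/11, -35/11); meets TV at H = (-6/11, 21/11)
H = T + t·(V−T) with t = -4/11

t = -4/11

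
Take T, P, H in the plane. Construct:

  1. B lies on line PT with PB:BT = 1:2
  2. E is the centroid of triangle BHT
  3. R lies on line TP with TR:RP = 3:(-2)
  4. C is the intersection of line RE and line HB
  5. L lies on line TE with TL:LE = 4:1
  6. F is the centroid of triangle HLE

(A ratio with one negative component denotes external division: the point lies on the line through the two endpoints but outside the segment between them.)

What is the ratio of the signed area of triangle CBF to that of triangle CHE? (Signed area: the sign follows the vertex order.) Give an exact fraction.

Assign T = (0, 0), P = (1, 0), H = (0, 1) — the answer is frame-independent, so this choice is without loss of generality.
1. B lies on line PT with PB:BT = 1:2 ⇒ B = (2/3, 0)
2. E is the centroid of triangle BHT ⇒ E = (2/9, 1/3)
3. R lies on line TP with TR:RP = 3:(-2) ⇒ R = (3, 0)
4. C is the intersection of line RE and line HB ⇒ C = (32/69, 7/23)
5. L lies on line TE with TL:LE = 4:1 ⇒ L = (8/45, 4/15)
6. F is the centroid of triangle HLE ⇒ F = (2/15, 8/15)
2·[CBF] = -56/1035, 2·[CHE] = 32/207
[CBF]:[CHE] = -56/1035:32/207 = -7/20

[CBF]:[CHE] = -7/20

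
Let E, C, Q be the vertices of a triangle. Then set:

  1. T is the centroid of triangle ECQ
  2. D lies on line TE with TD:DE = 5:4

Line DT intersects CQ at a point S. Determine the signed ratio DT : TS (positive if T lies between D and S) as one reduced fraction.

DT:TS = 10/9

Work in coordinates with E = (0, 0), C = (1, 0), Q = (0, 1).
1. T is the centroid of triangle ECQ ⇒ T = (1/3, 1/3)
2. D lies on line TE with TD:DE = 5:4 ⇒ D = (4/27, 4/27)
line DT meets CQ at S = (1/2, 1/2)
T = D + t·(S−D) with t = 10/19, so DT:TS = 10/19:9/19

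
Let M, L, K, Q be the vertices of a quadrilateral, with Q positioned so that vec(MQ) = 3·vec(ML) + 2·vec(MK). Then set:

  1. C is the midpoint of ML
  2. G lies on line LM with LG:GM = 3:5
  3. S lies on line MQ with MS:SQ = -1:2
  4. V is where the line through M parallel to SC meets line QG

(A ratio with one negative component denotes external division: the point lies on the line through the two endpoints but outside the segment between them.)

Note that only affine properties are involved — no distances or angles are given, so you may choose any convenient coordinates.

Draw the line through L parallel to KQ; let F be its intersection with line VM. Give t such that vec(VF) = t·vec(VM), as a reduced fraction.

t = 43/25

Set M = (0, 0), L = (1, 0), K = (0, 1), Q = (3, 2); any affine frame gives the same invariant.
1. C is the midpoint of ML ⇒ C = (1/2, 0)
2. G lies on line LM with LG:GM = 3:5 ⇒ G = (5/8, 0)
3. S lies on line MQ with MS:SQ = -1:2 ⇒ S = (-3, -2)
4. V is where the line through M parallel to SC meets line QG ⇒ V = (35/18, 10/9)
through L parallel to KQ: direction (3, 1); meets VM at F = (-7/5, -4/5)
F = V + t·(M−V) with t = 43/25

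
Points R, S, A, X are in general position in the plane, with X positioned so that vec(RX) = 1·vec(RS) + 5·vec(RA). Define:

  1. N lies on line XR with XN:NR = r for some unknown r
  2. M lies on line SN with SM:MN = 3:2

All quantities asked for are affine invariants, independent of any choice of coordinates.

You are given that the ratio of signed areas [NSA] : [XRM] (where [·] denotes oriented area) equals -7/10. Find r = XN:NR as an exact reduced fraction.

r = 3/2

Assign R = (0, 0), S = (1, 0), A = (0, 1), X = (1, 5) — the answer is frame-independent, so this choice is without loss of generality.
1. With XN:NR = r, write λ = r/(r+1) so N = X + λ·(R−X); N is affine-linear in λ
2. M lies on line SN with SM:MN = 3:2 ⇒ M is an affine combination of earlier points and hence also affine-linear in λ
Every point depending on N is an affine combination of N and λ-independent points, so each such coordinate is linear in λ; the λ² term in each signed area is a multiple of (R−X)×(R−X) = 0, so 2·[NSA] and 2·[XRM] are each linear in λ. Evaluating at λ=0 and λ=1:
  2·[NSA] = 6·λ − 5,   2·[XRM] = 2
So [NSA]:[XRM] = (6·λ − 5) / (2). Setting this equal to -7/10:
  6·λ − 5 = -7/10·(2)  ⇒  λ = 3/5
Then r = λ/(1−λ) = (3/5)/(2/5) = 3/2. Check: with r = 3/2, N = (2/5, 2) and [NSA]:[XRM] = -7/10 as required.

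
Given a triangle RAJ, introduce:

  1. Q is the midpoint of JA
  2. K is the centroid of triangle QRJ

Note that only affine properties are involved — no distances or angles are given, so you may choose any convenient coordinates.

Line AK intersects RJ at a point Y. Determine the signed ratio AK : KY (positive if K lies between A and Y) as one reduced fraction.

Work in coordinates with R = (0, 0), A = (1, 0), J = (0, 1).
1. Q is the midpoint of JA ⇒ Q = (1/2, 1/2)
2. K is the centroid of triangle QRJ ⇒ K = (1/6, 1/2)
line AK meets RJ at Y = (0, 3/5)
K = A + t·(Y−A) with t = 5/6, so AK:KY = 5/6:1/6

AK:KY = 5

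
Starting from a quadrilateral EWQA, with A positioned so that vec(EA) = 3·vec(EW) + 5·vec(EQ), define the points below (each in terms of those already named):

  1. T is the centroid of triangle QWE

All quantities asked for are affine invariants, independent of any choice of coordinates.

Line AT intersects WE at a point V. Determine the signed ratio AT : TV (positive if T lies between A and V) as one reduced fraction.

AT:TV = 14

Assign E = (0, 0), W = (1, 0), Q = (0, 1), A = (3, 5) — the answer is frame-independent, so this choice is without loss of generality.
1. T is the centroid of triangle QWE ⇒ T = (1/3, 1/3)
line AT meets WE at V = (1/7, 0)
T = A + t·(V−A) with t = 14/15, so AT:TV = 14/15:1/15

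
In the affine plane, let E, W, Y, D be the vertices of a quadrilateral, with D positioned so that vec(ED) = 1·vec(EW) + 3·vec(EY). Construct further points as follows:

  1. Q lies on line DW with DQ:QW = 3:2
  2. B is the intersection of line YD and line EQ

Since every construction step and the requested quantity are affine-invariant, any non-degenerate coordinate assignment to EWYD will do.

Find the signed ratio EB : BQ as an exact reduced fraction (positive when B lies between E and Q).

Choose coordinates E = (0, 0), W = (1, 0), Y = (0, 1), D = (1, 3).
1. Q lies on line DW with DQ:QW = 3:2 ⇒ Q = (1, 6/5)
2. B is the intersection of line YD and line EQ ⇒ B = (-5/4, -3/2)
B = E + t·(Q−E) with t = -5/4, so EB:BQ = t:(1−t) = -5/4:9/4

EB:BQ = -5/9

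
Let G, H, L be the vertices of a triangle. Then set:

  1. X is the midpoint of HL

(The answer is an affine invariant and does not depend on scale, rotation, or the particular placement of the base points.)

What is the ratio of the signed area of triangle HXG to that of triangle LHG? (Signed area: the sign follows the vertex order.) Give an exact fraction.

Set G = (0, 0), H = (1, 0), L = (0, 1); any affine frame gives the same invariant.
1. X is the midpoint of HL ⇒ X = (1/2, 1/2)
2·[HXG] = 1/2, 2·[LHG] = -1
[HXG]:[LHG] = 1/2:-1 = -1/2

[HXG]:[LHG] = -1/2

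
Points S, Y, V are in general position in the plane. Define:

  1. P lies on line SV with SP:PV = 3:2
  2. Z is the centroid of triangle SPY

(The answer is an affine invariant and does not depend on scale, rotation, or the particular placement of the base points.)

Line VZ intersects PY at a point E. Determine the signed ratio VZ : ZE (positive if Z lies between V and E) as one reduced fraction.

VZ:ZE = -3

Assign S = (0, 0), Y = (1, 0), V = (0, 1) — the answer is frame-independent, so this choice is without loss of generality.
1. P lies on line SV with SP:PV = 3:2 ⇒ P = (0, 3/5)
2. Z is the centroid of triangle SPY ⇒ Z = (1/3, 1/5)
line VZ meets PY at E = (2/9, 7/15)
Z = V + t·(E−V) with t = 3/2, so VZ:ZE = 3/2:-1/2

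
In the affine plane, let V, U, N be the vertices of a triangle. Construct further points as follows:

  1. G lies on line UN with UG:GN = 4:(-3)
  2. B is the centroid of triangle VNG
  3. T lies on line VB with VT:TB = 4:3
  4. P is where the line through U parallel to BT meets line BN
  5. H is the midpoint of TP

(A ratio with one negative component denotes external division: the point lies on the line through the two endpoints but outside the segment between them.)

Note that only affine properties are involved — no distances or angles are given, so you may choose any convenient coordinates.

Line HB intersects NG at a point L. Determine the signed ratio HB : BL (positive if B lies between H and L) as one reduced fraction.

Choose coordinates V = (0, 0), U = (1, 0), N = (0, 1).
1. G lies on line UN with UG:GN = 4:(-3) ⇒ G = (-3, 4)
2. B is the centroid of triangle VNG ⇒ B = (-1, 5/3)
3. T lies on line VB with VT:TB = 4:3 ⇒ T = (-4/7, 20/21)
4. P is where the line through U parallel to BT meets line BN ⇒ P = (2/3, 5/9)
5. H is the midpoint of TP ⇒ H = (1/21, 95/126)
line HB meets NG at L = (27/17, -10/17)
B = H + t·(L−H) with t = -17/25, so HB:BL = -17/25:42/25

HB:BL = -17/42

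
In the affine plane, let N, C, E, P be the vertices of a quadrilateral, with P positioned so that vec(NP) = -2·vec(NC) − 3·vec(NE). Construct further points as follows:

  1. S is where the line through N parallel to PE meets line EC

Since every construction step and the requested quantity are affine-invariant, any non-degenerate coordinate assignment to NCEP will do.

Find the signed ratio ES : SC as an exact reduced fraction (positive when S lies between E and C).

Work in coordinates with N = (0, 0), C = (1, 0), E = (0, 1), P = (-2, -3).
1. S is where the line through N parallel to PE meets line EC ⇒ S = (1/3, 2/3)
S = E + t·(C−E) with t = 1/3, so ES:SC = t:(1−t) = 1/3:2/3

ES:SC = 1/2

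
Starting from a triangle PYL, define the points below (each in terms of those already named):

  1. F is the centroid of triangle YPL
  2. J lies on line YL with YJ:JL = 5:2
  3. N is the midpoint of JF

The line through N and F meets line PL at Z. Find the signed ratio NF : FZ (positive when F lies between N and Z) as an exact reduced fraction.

Assign P = (0, 0), Y = (1, 0), L = (0, 1) — the answer is frame-independent, so this choice is without loss of generality.
1. F is the centroid of triangle YPL ⇒ F = (1/3, 1/3)
2. J lies on line YL with YJ:JL = 5:2 ⇒ J = (2/7, 5/7)
3. N is the midpoint of JF ⇒ N = (13/42, 11/21)
line NF meets PL at Z = (0, 3)
F = N + t·(Z−N) with t = -1/13, so NF:FZ = -1/13:14/13

NF:FZ = -1/14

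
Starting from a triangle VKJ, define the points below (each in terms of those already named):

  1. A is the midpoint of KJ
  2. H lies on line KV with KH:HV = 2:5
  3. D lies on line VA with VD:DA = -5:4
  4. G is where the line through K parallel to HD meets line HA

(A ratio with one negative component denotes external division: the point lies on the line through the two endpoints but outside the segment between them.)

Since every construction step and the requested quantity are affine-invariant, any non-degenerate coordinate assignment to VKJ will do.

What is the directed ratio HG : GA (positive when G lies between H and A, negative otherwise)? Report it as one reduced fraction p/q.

Assign V = (0, 0), K = (1, 0), J = (0, 1) — the answer is frame-independent, so this choice is without loss of generality.
1. A is the midpoint of KJ ⇒ A = (1/2, 1/2)
2. H lies on line KV with KH:HV = 2:5 ⇒ H = (5/7, 0)
3. D lies on line VA with VD:DA = -5:4 ⇒ D = (5/2, 5/2)
4. G is where the line through K parallel to HD meets line HA ⇒ G = (23/28, -1/4)
G = H + t·(A−H) with t = -1/2, so HG:GA = t:(1−t) = -1/2:3/2

HG:GA = -1/3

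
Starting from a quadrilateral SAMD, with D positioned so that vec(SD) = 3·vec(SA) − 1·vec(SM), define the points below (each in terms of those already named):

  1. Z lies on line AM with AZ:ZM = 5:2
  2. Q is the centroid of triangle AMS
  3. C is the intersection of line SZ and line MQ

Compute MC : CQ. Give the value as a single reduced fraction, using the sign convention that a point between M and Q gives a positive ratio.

MC:CQ = 2

Set S = (0, 0), A = (1, 0), M = (0, 1), D = (3, -1); any affine frame gives the same invariant.
1. Z lies on line AM with AZ:ZM = 5:2 ⇒ Z = (2/7, 5/7)
2. Q is the centroid of triangle AMS ⇒ Q = (1/3, 1/3)
3. C is the intersection of line SZ and line MQ ⇒ C = (2/9, 5/9)
C = M + t·(Q−M) with t = 2/3, so MC:CQ = t:(1−t) = 2/3:1/3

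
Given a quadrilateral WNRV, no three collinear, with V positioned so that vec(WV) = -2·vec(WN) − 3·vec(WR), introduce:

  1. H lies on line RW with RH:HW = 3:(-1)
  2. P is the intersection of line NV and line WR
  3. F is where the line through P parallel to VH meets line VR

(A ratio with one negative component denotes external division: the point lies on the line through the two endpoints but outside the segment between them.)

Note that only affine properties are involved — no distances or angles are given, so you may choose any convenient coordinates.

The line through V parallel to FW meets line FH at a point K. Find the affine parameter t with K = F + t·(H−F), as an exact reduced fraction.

Work in coordinates with W = (0, 0), N = (1, 0), R = (0, 1), V = (-2, -3).
1. H lies on line RW with RH:HW = 3:(-1) ⇒ H = (0, -1/2)
2. P is the intersection of line NV and line WR ⇒ P = (0, -1)
3. F is where the line through P parallel to VH meets line VR ⇒ F = (-8/3, -13/3)
through V parallel to FW: direction (8/3, 13/3); meets FH at K = (-4, -25/4)
K = F + t·(H−F) with t = -1/2

t = -1/2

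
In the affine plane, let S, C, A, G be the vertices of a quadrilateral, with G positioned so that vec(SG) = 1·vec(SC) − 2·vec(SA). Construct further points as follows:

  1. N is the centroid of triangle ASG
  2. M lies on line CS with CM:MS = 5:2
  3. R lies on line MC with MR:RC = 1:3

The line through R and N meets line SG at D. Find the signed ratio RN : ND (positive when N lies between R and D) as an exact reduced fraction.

Assign S = (0, 0), C = (1, 0), A = (0, 1), G = (1, -2) — the answer is frame-independent, so this choice is without loss of generality.
1. N is the centroid of triangle ASG ⇒ N = (1/3, -1/3)
2. M lies on line CS with CM:MS = 5:2 ⇒ M = (2/7, 0)
3. R lies on line MC with MR:RC = 1:3 ⇒ R = (13/28, 0)
line RN meets SG at D = (13/50, -13/25)
N = R + t·(D−R) with t = 25/39, so RN:ND = 25/39:14/39

RN:ND = 25/14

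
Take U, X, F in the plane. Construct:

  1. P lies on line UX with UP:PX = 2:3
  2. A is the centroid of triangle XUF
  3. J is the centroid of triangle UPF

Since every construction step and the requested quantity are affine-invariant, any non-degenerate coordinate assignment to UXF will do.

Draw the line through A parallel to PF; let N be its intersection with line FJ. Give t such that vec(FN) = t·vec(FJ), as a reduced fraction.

Choose coordinates U = (0, 0), X = (1, 0), F = (0, 1).
1. P lies on line UX with UP:PX = 2:3 ⇒ P = (2/5, 0)
2. A is the centroid of triangle XUF ⇒ A = (1/3, 1/3)
3. J is the centroid of triangle UPF ⇒ J = (2/15, 1/3)
through A parallel to PF: direction (-2/5, 1); meets FJ at N = (-1/15, 4/3)
N = F + t·(J−F) with t = -1/2

t = -1/2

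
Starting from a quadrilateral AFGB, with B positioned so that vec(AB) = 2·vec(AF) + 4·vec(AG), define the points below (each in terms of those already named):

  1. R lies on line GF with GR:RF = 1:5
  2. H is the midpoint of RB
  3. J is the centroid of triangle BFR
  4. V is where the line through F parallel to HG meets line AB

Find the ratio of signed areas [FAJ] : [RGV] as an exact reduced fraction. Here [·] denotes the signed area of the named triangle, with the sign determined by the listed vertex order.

[FAJ]:[RGV] = -29/20

Assign A = (0, 0), F = (1, 0), G = (0, 1), B = (2, 4) — the answer is frame-independent, so this choice is without loss of generality.
1. R lies on line GF with GR:RF = 1:5 ⇒ R = (1/6, 5/6)
2. H is the midpoint of RB ⇒ H = (13/12, 29/12)
3. J is the centroid of triangle BFR ⇒ J = (19/18, 29/18)
4. V is where the line through F parallel to HG meets line AB ⇒ V = (-17/9, -34/9)
2·[FAJ] = -29/18, 2·[RGV] = 10/9
[FAJ]:[RGV] = -29/18:10/9 = -29/20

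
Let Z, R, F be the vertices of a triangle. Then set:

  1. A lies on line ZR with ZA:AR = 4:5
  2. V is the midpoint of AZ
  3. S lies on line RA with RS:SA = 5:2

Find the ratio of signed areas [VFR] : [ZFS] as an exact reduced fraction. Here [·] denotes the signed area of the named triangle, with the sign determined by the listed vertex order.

[VFR]:[ZFS] = 49/38

Set Z = (0, 0), R = (1, 0), F = (0, 1); any affine frame gives the same invariant.
1. A lies on line ZR with ZA:AR = 4:5 ⇒ A = (4/9, 0)
2. V is the midpoint of AZ ⇒ V = (2/9, 0)
3. S lies on line RA with RS:SA = 5:2 ⇒ S = (38/63, 0)
2·[VFR] = -7/9, 2·[ZFS] = -38/63
[VFR]:[ZFS] = -7/9:-38/63 = 49/38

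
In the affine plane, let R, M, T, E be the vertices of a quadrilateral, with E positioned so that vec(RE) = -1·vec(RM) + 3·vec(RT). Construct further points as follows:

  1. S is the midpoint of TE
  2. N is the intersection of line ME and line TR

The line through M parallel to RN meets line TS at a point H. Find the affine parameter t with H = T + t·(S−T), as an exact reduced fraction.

t = -2

Set R = (0, 0), M = (1, 0), T = (0, 1), E = (-1, 3); any affine frame gives the same invariant.
1. S is the midpoint of TE ⇒ S = (-1/2, 2)
2. N is the intersection of line ME and line TR ⇒ N = (0, 3/2)
through M parallel to RN: direction (0, 3/2); meets TS at H = (1, -1)
H = T + t·(S−T) with t = -2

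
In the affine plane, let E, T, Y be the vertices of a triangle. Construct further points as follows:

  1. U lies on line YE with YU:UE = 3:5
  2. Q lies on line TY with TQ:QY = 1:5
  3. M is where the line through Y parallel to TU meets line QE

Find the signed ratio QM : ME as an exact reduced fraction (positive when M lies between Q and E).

Choose coordinates E = (0, 0), T = (1, 0), Y = (0, 1).
1. U lies on line YE with YU:UE = 3:5 ⇒ U = (0, 5/8)
2. Q lies on line TY with TQ:QY = 1:5 ⇒ Q = (5/6, 1/6)
3. M is where the line through Y parallel to TU meets line QE ⇒ M = (40/33, 8/33)
M = Q + t·(E−Q) with t = -5/11, so QM:ME = t:(1−t) = -5/11:16/11

QM:ME = -5/16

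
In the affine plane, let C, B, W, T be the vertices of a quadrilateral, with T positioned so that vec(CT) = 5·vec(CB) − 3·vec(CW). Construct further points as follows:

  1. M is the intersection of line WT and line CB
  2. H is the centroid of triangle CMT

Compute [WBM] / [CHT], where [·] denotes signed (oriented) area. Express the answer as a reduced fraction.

[WBM]:[CHT] = -1/5

Set C = (0, 0), B = (1, 0), W = (0, 1), T = (5, -3); any affine frame gives the same invariant.
1. M is the intersection of line WT and line CB ⇒ M = (5/4, 0)
2. H is the centroid of triangle CMT ⇒ H = (25/12, -1)
2·[WBM] = 1/4, 2·[CHT] = -5/4
[WBM]:[CHT] = 1/4:-5/4 = -1/5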